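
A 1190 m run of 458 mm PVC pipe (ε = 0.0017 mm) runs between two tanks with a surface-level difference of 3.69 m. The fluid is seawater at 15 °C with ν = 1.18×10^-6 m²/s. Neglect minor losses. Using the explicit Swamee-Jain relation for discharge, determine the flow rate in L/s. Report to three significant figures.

Swamee-Jain (Type II): Q = -0.965·√(gD⁵h_f/L)·ln[ε/(3.7D) + √(3.17ν²L/(gD³h_f))]
√(gD⁵h_f/L) = √(9.81·0.458⁵·3.69/1190) = 0.02476
ε/(3.7D) = 1.00×10^-6; √(3.17ν²L/(gD³h_f)) = 3.89×10^-5
Q = -0.965·0.02476·ln(3.987×10^-5) = 0.2420 m³/s
Check: V = 1.47 m/s, Re = 5.70×10^5, f = 0.01285, h_f = 3.67 m ≈ 3.69 m ✓

Q ≈ 242 L/s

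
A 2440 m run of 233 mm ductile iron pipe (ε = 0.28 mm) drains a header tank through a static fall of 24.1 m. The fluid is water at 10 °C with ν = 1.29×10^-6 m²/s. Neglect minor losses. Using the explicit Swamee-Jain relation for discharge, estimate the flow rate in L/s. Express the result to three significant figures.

Swamee-Jain (Type II): Q = -0.965·√(gD⁵h_f/L)·ln[ε/(3.7D) + √(3.17ν²L/(gD³h_f))]
√(gD⁵h_f/L) = √(9.81·0.233⁵·24.1/2440) = 0.008157
ε/(3.7D) = 3.25×10^-4; √(3.17ν²L/(gD³h_f)) = 6.56×10^-5
Q = -0.965·0.008157·ln(3.904×10^-4) = 0.06178 m³/s
Check: V = 1.45 m/s, Re = 2.62×10^5, f = 0.02167, h_f = 24.3 m ≈ 24.1 m ✓

Q ≈ 61.8 L/s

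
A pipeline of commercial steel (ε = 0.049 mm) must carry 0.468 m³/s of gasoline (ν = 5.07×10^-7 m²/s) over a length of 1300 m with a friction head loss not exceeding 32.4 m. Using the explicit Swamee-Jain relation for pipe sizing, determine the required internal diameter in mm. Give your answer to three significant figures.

Swamee-Jain (Type III): D = 0.66·[ε^1.25·(LQ²/(gh_f))^4.75 + ν·Q^9.4·(L/(gh_f))^5.2]^0.04
LQ²/(gh_f) = 0.8958; L/(gh_f) = 4.090
Term 1 = ε^1.25·(…)^4.75 = 2.43×10^-6; Term 2 = ν·Q^9.4·(…)^5.2 = 6.11×10^-7
D = 0.66·(2.43×10^-6 + 6.11×10^-7)^0.04 = 0.3971 m = 397 mm
Check: V = 3.78 m/s, Re = 2.96×10^6, f = 0.01305, h_f = 31.1 m ≈ 32.4 m ✓

D ≈ 397 mm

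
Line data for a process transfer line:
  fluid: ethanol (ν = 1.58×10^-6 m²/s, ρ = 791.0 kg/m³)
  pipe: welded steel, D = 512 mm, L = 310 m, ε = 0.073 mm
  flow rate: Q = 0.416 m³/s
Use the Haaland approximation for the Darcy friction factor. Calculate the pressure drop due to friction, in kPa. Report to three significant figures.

Δp ≈ 14.0 kPa

V = 4Q/(πD²) = 4·0.416/(π·0.512²) = 2.021 m/s
Re = VD/ν = 2.021·0.512/1.58×10^-6 = 6.55×10^5 → turbulent
ε/D = 0.073/512 = 1.43×10^-4
Haaland: f = 0.01436
h_f = f(L/D)V²/(2g) = 0.01436·(310/0.512)·2.021²/(2·9.81) = 1.809 m
Δp = ρg·h_f = 791.0·9.81·1.809 = 14.04 kPa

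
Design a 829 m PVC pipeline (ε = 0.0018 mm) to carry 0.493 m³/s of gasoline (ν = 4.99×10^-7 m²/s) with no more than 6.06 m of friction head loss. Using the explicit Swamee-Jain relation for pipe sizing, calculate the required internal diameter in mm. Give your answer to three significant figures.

Swamee-Jain (Type III): D = 0.66·[ε^1.25·(LQ²/(gh_f))^4.75 + ν·Q^9.4·(L/(gh_f))^5.2]^0.04
LQ²/(gh_f) = 3.389; L/(gh_f) = 13.94
Term 1 = ε^1.25·(…)^4.75 = 2.17×10^-5; Term 2 = ν·Q^9.4·(…)^5.2 = 5.78×10^-4
D = 0.66·(2.17×10^-5 + 5.78×10^-4)^0.04 = 0.4905 m = 491 mm
Check: V = 2.61 m/s, Re = 2.56×10^6, f = 0.01013, h_f = 5.94 m ≈ 6.06 m ✓

D ≈ 491 mm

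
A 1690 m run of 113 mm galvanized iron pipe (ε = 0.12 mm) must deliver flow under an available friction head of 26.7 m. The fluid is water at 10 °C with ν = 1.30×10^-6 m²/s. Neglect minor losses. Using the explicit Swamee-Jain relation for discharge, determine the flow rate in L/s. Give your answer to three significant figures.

Q ≈ 12.6 L/s

Swamee-Jain (Type II): Q = -0.965·√(gD⁵h_f/L)·ln[ε/(3.7D) + √(3.17ν²L/(gD³h_f))]
√(gD⁵h_f/L) = √(9.81·0.113⁵·26.7/1690) = 0.001690
ε/(3.7D) = 2.87×10^-4; √(3.17ν²L/(gD³h_f)) = 1.55×10^-4
Q = -0.965·0.001690·ln(4.418×10^-4) = 0.01260 m³/s
Check: V = 1.26 m/s, Re = 1.09×10^5, f = 0.02238, h_f = 26.9 m ≈ 26.7 m ✓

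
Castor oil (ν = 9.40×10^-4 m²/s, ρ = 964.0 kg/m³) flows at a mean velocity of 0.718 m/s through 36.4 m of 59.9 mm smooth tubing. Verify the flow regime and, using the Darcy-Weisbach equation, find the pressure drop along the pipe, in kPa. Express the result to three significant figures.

Δp ≈ 211 kPa

Re = VD/ν = 0.718·0.05990/9.40×10^-4 = 45.8 → laminar (Re < 2300)
f = 64/Re = 1.399
h_f = f(L/D)V²/(2g) = 1.399·(36.4/0.05990)·0.718²/(2·9.81) = 22.33 m
Δp = ρg·h_f = 964.0·9.81·22.33 = 211.2 kPa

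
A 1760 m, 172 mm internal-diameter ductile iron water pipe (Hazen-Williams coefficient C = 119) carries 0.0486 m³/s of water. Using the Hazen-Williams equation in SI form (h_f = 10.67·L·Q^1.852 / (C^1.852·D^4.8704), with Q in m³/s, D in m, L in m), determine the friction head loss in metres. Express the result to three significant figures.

h_f ≈ 52.6 m

h_f = 10.67·1760·0.0486^1.852 / (119^1.852·0.172^4.8704) = 52.57 m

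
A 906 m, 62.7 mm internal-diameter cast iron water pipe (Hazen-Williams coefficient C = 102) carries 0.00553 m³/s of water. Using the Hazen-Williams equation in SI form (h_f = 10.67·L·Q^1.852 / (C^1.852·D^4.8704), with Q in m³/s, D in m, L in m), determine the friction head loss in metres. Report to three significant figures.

h_f ≈ 87.6 m

h_f = 10.67·906·0.00553^1.852 / (102^1.852·0.0627^4.8704) = 87.64 m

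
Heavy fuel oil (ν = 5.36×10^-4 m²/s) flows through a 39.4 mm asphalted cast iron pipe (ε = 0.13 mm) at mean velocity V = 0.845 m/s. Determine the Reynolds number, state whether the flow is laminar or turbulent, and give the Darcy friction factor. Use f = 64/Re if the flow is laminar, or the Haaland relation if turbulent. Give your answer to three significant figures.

Re = VD/ν = 0.8450·0.0394/5.36×10^-4 = 62.1
Re < 2300 → laminar → f = 64/Re = 1.030

Re ≈ 62.1; laminar; f = 64/Re ≈ 1.03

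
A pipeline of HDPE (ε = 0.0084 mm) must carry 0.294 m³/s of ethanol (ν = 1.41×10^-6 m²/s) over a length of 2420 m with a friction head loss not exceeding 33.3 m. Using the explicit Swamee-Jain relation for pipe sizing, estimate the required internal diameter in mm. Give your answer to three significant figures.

D ≈ 370 mm

Swamee-Jain (Type III): D = 0.66·[ε^1.25·(LQ²/(gh_f))^4.75 + ν·Q^9.4·(L/(gh_f))^5.2]^0.04
LQ²/(gh_f) = 0.6403; L/(gh_f) = 7.408
Term 1 = ε^1.25·(…)^4.75 = 5.44×10^-8; Term 2 = ν·Q^9.4·(…)^5.2 = 4.72×10^-7
D = 0.66·(5.44×10^-8 + 4.72×10^-7)^0.04 = 0.3702 m = 370 mm
Check: V = 2.73 m/s, Re = 7.17×10^5, f = 0.01273, h_f = 31.6 m ≈ 33.3 m ✓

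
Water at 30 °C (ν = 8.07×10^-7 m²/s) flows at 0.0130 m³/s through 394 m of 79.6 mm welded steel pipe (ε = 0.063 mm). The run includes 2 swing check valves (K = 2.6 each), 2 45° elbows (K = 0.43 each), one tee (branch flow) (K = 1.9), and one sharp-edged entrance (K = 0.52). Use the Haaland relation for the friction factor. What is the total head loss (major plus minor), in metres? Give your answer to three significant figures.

H_L ≈ 36.9 m

V = 4Q/(πD²) = 2.612 m/s; V²/2g = 0.3478 m
Re = 2.58×10^5, ε/D = 7.91×10^-4 → f = 0.01974 (Haaland)
Major: h_f = f(L/D)·V²/2g = 0.01974·4950·0.3478 = 33.99 m
Minor: ΣK = 8.48; h_m = ΣK·V²/2g = 2.950 m
Total H_L = 33.99 + 2.950 = 36.94 m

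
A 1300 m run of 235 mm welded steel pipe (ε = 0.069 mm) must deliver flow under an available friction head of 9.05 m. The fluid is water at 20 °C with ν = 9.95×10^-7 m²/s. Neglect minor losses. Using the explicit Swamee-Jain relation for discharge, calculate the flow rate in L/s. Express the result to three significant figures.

Swamee-Jain (Type II): Q = -0.965·√(gD⁵h_f/L)·ln[ε/(3.7D) + √(3.17ν²L/(gD³h_f))]
√(gD⁵h_f/L) = √(9.81·0.235⁵·9.05/1300) = 0.006996
ε/(3.7D) = 7.94×10^-5; √(3.17ν²L/(gD³h_f)) = 5.95×10^-5
Q = -0.965·0.006996·ln(1.389×10^-4) = 0.05996 m³/s
Check: V = 1.38 m/s, Re = 3.27×10^5, f = 0.01688, h_f = 9.10 m ≈ 9.05 m ✓

Q ≈ 60.0 L/s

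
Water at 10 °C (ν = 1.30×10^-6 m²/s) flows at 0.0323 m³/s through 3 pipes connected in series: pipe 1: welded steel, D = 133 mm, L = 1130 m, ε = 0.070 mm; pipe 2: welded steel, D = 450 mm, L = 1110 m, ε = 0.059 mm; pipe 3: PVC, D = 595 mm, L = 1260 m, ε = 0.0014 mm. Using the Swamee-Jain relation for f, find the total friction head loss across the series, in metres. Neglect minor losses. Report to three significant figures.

H ≈ 44.1 m

Pipe 1: V = 2.325 m/s, Re = 2.38×10^5, ε/D = 5.26×10^-4, f = 0.01880, h_1 = f(L/D)V²/2g = 44.00 m
Pipe 2: V = 0.2031 m/s, Re = 7.03×10^4, ε/D = 1.31×10^-4, f = 0.01989, h_2 = f(L/D)V²/2g = 0.1031 m
Pipe 3: V = 0.1162 m/s, Re = 5.32×10^4, ε/D = 2.35×10^-6, f = 0.02049, h_3 = f(L/D)V²/2g = 0.02984 m
Series → Q common, losses add: H = Σh = 44.13 m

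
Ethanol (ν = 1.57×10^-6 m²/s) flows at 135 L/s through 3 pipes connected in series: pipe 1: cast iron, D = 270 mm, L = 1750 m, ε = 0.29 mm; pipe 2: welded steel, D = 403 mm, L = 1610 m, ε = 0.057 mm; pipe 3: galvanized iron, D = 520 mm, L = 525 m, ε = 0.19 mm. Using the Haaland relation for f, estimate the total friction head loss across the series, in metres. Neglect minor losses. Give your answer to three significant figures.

H ≈ 41.9 m

Pipe 1: V = 2.358 m/s, Re = 4.05×10^5, ε/D = 0.00107, f = 0.02063, h_1 = f(L/D)V²/2g = 37.89 m
Pipe 2: V = 1.058 m/s, Re = 2.72×10^5, ε/D = 1.41×10^-4, f = 0.01579, h_2 = f(L/D)V²/2g = 3.601 m
Pipe 3: V = 0.6357 m/s, Re = 2.11×10^5, ε/D = 3.65×10^-4, f = 0.01780, h_3 = f(L/D)V²/2g = 0.3702 m
Series → Q common, losses add: H = Σh = 41.86 m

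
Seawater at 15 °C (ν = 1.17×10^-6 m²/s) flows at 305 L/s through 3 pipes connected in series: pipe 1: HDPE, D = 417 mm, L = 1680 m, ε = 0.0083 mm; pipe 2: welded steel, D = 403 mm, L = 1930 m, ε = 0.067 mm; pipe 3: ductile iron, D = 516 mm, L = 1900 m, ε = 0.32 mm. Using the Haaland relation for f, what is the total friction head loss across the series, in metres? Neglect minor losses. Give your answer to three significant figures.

Pipe 1: V = 2.233 m/s, Re = 7.96×10^5, ε/D = 1.99×10^-5, f = 0.01236, h_1 = f(L/D)V²/2g = 12.66 m
Pipe 2: V = 2.391 m/s, Re = 8.24×10^5, ε/D = 1.66×10^-4, f = 0.01438, h_2 = f(L/D)V²/2g = 20.07 m
Pipe 3: V = 1.459 m/s, Re = 6.43×10^5, ε/D = 6.20×10^-4, f = 0.01815, h_3 = f(L/D)V²/2g = 7.245 m
Series → Q common, losses add: H = Σh = 39.98 m

H ≈ 40.0 m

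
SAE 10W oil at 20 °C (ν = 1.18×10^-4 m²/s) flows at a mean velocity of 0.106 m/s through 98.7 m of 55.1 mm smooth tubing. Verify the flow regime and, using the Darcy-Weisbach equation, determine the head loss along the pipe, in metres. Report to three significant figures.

Re = VD/ν = 0.106·0.05510/1.18×10^-4 = 49.5 → laminar (Re < 2300)
f = 64/Re = 1.293
h_f = f(L/D)V²/(2g) = 1.293·(98.7/0.05510)·0.106²/(2·9.81) = 1.326 m

h_f ≈ 1.33 m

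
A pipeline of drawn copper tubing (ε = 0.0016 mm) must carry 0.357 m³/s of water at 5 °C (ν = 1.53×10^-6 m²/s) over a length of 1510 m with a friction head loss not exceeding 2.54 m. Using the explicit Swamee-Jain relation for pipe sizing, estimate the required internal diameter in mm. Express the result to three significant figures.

D ≈ 616 mm

Swamee-Jain (Type III): D = 0.66·[ε^1.25·(LQ²/(gh_f))^4.75 + ν·Q^9.4·(L/(gh_f))^5.2]^0.04
LQ²/(gh_f) = 7.723; L/(gh_f) = 60.60
Term 1 = ε^1.25·(…)^4.75 = 9.38×10^-4; Term 2 = ν·Q^9.4·(…)^5.2 = 0.177
D = 0.66·(9.38×10^-4 + 0.177)^0.04 = 0.6160 m = 616 mm
Check: V = 1.20 m/s, Re = 4.82×10^5, f = 0.01322, h_f = 2.37 m ≈ 2.54 m ✓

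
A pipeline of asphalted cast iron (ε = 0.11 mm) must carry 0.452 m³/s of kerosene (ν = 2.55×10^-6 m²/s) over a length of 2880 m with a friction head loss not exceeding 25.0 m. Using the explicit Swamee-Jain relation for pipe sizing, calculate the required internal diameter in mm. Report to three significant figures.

Swamee-Jain (Type III): D = 0.66·[ε^1.25·(LQ²/(gh_f))^4.75 + ν·Q^9.4·(L/(gh_f))^5.2]^0.04
LQ²/(gh_f) = 2.399; L/(gh_f) = 11.74
Term 1 = ε^1.25·(…)^4.75 = 7.19×10^-4; Term 2 = ν·Q^9.4·(…)^5.2 = 5.34×10^-4
D = 0.66·(7.19×10^-4 + 5.34×10^-4)^0.04 = 0.5052 m = 505 mm
Check: V = 2.25 m/s, Re = 4.47×10^5, f = 0.01583, h_f = 23.4 m ≈ 25.0 m ✓

D ≈ 505 mm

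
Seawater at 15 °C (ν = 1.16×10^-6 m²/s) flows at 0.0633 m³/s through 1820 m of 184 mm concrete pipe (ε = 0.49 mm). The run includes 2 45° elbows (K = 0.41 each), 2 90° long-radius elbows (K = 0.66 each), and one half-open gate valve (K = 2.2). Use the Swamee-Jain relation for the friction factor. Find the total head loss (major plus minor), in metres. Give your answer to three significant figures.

H_L ≈ 75.1 m

V = 4Q/(πD²) = 2.381 m/s; V²/2g = 0.2888 m
Re = 3.78×10^5, ε/D = 0.00266 → f = 0.02583 (Swamee-Jain)
Major: h_f = f(L/D)·V²/2g = 0.02583·9891·0.2888 = 73.80 m
Minor: ΣK = 4.34; h_m = ΣK·V²/2g = 1.254 m
Total H_L = 73.80 + 1.254 = 75.06 m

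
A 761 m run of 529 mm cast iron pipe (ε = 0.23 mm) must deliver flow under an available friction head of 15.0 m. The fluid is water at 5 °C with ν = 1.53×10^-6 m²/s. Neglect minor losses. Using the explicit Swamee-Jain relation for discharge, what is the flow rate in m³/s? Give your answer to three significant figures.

Swamee-Jain (Type II): Q = -0.965·√(gD⁵h_f/L)·ln[ε/(3.7D) + √(3.17ν²L/(gD³h_f))]
√(gD⁵h_f/L) = √(9.81·0.529⁵·15.0/761) = 0.08950
ε/(3.7D) = 1.18×10^-4; √(3.17ν²L/(gD³h_f)) = 1.61×10^-5
Q = -0.965·0.08950·ln(1.336×10^-4) = 0.7705 m³/s
Check: V = 3.51 m/s, Re = 1.21×10^6, f = 0.01674, h_f = 15.1 m ≈ 15.0 m ✓

Q ≈ 0.770 m³/s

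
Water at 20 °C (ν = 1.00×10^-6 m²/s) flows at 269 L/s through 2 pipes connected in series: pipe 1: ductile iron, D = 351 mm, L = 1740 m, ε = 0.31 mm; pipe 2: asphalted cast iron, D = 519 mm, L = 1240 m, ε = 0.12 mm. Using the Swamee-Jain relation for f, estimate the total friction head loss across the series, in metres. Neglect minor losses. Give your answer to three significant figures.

H ≈ 41.1 m

Pipe 1: V = 2.780 m/s, Re = 9.76×10^5, ε/D = 8.83×10^-4, f = 0.01949, h_1 = f(L/D)V²/2g = 38.06 m
Pipe 2: V = 1.272 m/s, Re = 6.60×10^5, ε/D = 2.31×10^-4, f = 0.01548, h_2 = f(L/D)V²/2g = 3.047 m
Series → Q common, losses add: H = Σh = 41.10 m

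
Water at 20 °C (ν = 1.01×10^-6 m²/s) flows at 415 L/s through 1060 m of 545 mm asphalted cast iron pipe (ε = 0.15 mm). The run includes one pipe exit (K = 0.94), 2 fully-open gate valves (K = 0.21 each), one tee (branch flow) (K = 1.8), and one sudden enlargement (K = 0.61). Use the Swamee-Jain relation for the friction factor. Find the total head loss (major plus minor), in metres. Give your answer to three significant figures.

V = 4Q/(πD²) = 1.779 m/s; V²/2g = 0.1613 m
Re = 9.60×10^5, ε/D = 2.75×10^-4 → f = 0.01556 (Swamee-Jain)
Major: h_f = f(L/D)·V²/2g = 0.01556·1945·0.1613 = 4.881 m
Minor: ΣK = 3.77; h_m = ΣK·V²/2g = 0.6081 m
Total H_L = 4.881 + 0.6081 = 5.490 m

H_L ≈ 5.49 m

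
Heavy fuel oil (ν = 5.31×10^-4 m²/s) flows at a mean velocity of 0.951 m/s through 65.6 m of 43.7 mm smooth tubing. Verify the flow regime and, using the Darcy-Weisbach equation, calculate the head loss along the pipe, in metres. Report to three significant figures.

h_f ≈ 56.6 m

Re = VD/ν = 0.951·0.04370/5.31×10^-4 = 78.3 → laminar (Re < 2300)
f = 64/Re = 0.8177
h_f = f(L/D)V²/(2g) = 0.8177·(65.6/0.04370)·0.951²/(2·9.81) = 56.58 m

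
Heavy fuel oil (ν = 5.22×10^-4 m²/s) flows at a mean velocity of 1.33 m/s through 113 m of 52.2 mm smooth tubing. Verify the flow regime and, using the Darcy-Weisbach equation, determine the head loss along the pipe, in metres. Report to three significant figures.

Re = VD/ν = 1.33·0.05220/5.22×10^-4 = 133 → laminar (Re < 2300)
f = 64/Re = 0.4812
h_f = f(L/D)V²/(2g) = 0.4812·(113/0.05220)·1.33²/(2·9.81) = 93.92 m

h_f ≈ 93.9 m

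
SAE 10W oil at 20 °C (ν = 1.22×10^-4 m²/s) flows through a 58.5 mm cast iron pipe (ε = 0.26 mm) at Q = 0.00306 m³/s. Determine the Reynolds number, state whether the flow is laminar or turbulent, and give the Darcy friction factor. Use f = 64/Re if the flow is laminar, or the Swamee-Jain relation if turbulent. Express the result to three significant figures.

V = 4Q/(πD²) = 1.138 m/s
Re = VD/ν = 1.138·0.0585/1.22×10^-4 = 546
Re < 2300 → laminar → f = 64/Re = 0.1172

Re ≈ 546; laminar; f = 64/Re ≈ 0.117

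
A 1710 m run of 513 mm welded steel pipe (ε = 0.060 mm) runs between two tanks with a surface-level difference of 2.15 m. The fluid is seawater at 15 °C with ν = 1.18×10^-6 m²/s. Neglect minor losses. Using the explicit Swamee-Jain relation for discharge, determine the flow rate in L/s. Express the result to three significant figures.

Q ≈ 190 L/s

Swamee-Jain (Type II): Q = -0.965·√(gD⁵h_f/L)·ln[ε/(3.7D) + √(3.17ν²L/(gD³h_f))]
√(gD⁵h_f/L) = √(9.81·0.513⁵·2.15/1710) = 0.02093
ε/(3.7D) = 3.16×10^-5; √(3.17ν²L/(gD³h_f)) = 5.15×10^-5
Q = -0.965·0.02093·ln(8.310×10^-5) = 0.1898 m³/s
Check: V = 0.918 m/s, Re = 3.99×10^5, f = 0.01504, h_f = 2.16 m ≈ 2.15 m ✓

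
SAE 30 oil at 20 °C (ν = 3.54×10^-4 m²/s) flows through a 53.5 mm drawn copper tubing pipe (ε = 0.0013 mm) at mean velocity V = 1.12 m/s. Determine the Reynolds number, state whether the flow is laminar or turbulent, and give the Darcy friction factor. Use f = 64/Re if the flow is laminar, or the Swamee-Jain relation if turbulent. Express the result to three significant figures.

Re = VD/ν = 1.120·0.0535/3.54×10^-4 = 169
Re < 2300 → laminar → f = 64/Re = 0.3781

Re ≈ 169; laminar; f = 64/Re ≈ 0.378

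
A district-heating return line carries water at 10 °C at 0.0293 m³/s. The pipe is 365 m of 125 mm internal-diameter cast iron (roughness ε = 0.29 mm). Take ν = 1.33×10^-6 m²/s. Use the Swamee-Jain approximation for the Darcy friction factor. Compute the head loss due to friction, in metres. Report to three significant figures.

V = 4Q/(πD²) = 4·0.0293/(π·0.125²) = 2.388 m/s
Re = VD/ν = 2.388·0.125/1.33×10^-6 = 2.24×10^5 → turbulent
ε/D = 0.29/125 = 0.00232
Swamee-Jain: f = 0.02526
h_f = f(L/D)V²/(2g) = 0.02526·(365/0.125)·2.388²/(2·9.81) = 21.43 m

h_f ≈ 21.4 m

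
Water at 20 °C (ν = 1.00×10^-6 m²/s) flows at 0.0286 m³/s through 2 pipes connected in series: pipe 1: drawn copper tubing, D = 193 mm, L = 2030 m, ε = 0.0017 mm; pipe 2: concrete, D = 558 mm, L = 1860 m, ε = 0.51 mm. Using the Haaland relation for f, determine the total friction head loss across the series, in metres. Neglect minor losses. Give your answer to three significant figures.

Pipe 1: V = 0.9776 m/s, Re = 1.89×10^5, ε/D = 8.81×10^-6, f = 0.01573, h_1 = f(L/D)V²/2g = 8.057 m
Pipe 2: V = 0.1170 m/s, Re = 6.53×10^4, ε/D = 9.14×10^-4, f = 0.02268, h_2 = f(L/D)V²/2g = 0.05271 m
Series → Q common, losses add: H = Σh = 8.110 m

H ≈ 8.11 m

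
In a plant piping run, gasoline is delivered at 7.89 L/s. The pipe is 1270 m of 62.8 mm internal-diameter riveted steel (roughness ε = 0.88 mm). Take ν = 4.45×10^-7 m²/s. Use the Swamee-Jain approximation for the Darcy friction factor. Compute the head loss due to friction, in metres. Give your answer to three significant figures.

h_f ≈ 287 m

V = 4Q/(πD²) = 4·0.00789/(π·0.0628²) = 2.547 m/s
Re = VD/ν = 2.547·0.0628/4.45×10^-7 = 3.59×10^5 → turbulent
ε/D = 0.88/62.8 = 0.0140
Swamee-Jain: f = 0.04286
h_f = f(L/D)V²/(2g) = 0.04286·(1270/0.0628)·2.547²/(2·9.81) = 286.6 m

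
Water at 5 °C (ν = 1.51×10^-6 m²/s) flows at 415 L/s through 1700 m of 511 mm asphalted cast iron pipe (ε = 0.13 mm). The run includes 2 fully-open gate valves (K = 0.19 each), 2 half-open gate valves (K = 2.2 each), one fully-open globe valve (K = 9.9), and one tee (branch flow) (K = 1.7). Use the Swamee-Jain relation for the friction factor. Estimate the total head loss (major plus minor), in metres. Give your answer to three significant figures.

H_L ≈ 14.3 m

V = 4Q/(πD²) = 2.024 m/s; V²/2g = 0.2087 m
Re = 6.85×10^5, ε/D = 2.54×10^-4 → f = 0.01566 (Swamee-Jain)
Major: h_f = f(L/D)·V²/2g = 0.01566·3327·0.2087 = 10.87 m
Minor: ΣK = 16.4; h_m = ΣK·V²/2g = 3.419 m
Total H_L = 10.87 + 3.419 = 14.29 m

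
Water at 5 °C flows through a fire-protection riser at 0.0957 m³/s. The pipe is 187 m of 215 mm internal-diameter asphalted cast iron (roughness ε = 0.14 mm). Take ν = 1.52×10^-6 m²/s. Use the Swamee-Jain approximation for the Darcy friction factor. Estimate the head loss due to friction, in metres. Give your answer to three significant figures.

V = 4Q/(πD²) = 4·0.0957/(π·0.215²) = 2.636 m/s
Re = VD/ν = 2.636·0.215/1.52×10^-6 = 3.73×10^5 → turbulent
ε/D = 0.14/215 = 6.51×10^-4
Swamee-Jain: f = 0.01892
h_f = f(L/D)V²/(2g) = 0.01892·(187/0.215)·2.636²/(2·9.81) = 5.827 m

h_f ≈ 5.83 m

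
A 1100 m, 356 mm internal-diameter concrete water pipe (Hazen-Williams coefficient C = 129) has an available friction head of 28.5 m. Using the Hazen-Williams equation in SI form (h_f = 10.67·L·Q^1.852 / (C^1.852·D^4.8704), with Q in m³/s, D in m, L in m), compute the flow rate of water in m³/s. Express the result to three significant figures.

Q ≈ 0.330 m³/s

Rearranging: Q = [h_f·C^1.852·D^4.8704 / (10.67·L)]^(1/1.852)
Q = [28.5·129^1.852·0.356^4.8704 / (10.67·1100)]^0.540 = 0.3305 m³/s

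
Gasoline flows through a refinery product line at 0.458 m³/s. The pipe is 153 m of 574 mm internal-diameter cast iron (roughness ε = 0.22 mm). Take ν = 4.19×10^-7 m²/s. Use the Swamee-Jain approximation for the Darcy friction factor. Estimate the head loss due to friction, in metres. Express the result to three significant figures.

V = 4Q/(πD²) = 4·0.458/(π·0.574²) = 1.770 m/s
Re = VD/ν = 1.770·0.574/4.19×10^-7 = 2.42×10^6 → turbulent
ε/D = 0.22/574 = 3.83×10^-4
Swamee-Jain: f = 0.01608
h_f = f(L/D)V²/(2g) = 0.01608·(153/0.574)·1.770²/(2·9.81) = 0.6842 m

h_f ≈ 0.684 m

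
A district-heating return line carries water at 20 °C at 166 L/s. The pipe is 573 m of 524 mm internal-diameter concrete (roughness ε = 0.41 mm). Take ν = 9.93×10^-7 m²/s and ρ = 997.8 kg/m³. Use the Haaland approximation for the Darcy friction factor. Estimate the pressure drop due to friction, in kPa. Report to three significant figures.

V = 4Q/(πD²) = 4·0.166/(π·0.524²) = 0.7698 m/s
Re = VD/ν = 0.7698·0.524/9.93×10^-7 = 4.06×10^5 → turbulent
ε/D = 0.41/524 = 7.82×10^-4
Haaland: f = 0.01931
h_f = f(L/D)V²/(2g) = 0.01931·(573/0.524)·0.7698²/(2·9.81) = 0.6375 m
Δp = ρg·h_f = 997.8·9.81·0.6375 = 6.241 kPa

Δp ≈ 6.24 kPa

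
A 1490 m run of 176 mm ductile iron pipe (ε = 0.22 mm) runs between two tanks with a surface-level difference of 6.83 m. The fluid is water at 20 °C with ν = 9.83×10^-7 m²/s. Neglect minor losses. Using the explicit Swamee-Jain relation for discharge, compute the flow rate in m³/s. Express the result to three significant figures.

Swamee-Jain (Type II): Q = -0.965·√(gD⁵h_f/L)·ln[ε/(3.7D) + √(3.17ν²L/(gD³h_f))]
√(gD⁵h_f/L) = √(9.81·0.176⁵·6.83/1490) = 0.002756
ε/(3.7D) = 3.38×10^-4; √(3.17ν²L/(gD³h_f)) = 1.12×10^-4
Q = -0.965·0.002756·ln(4.496×10^-4) = 0.02050 m³/s
Check: V = 0.842 m/s, Re = 1.51×10^5, f = 0.02249, h_f = 6.89 m ≈ 6.83 m ✓

Q ≈ 0.0205 m³/s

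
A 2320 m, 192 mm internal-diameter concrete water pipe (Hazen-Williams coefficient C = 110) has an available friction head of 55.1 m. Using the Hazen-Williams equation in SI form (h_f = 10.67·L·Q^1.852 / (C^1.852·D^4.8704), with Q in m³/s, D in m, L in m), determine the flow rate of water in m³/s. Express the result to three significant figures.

Q ≈ 0.0530 m³/s

Rearranging: Q = [h_f·C^1.852·D^4.8704 / (10.67·L)]^(1/1.852)
Q = [55.1·110^1.852·0.192^4.8704 / (10.67·2320)]^0.540 = 0.05301 m³/s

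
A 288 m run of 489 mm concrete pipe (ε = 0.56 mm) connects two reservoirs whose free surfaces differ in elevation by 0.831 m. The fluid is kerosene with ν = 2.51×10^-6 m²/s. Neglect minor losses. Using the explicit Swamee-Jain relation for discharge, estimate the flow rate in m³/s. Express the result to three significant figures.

Swamee-Jain (Type II): Q = -0.965·√(gD⁵h_f/L)·ln[ε/(3.7D) + √(3.17ν²L/(gD³h_f))]
√(gD⁵h_f/L) = √(9.81·0.489⁵·0.831/288) = 0.02813
ε/(3.7D) = 3.10×10^-4; √(3.17ν²L/(gD³h_f)) = 7.77×10^-5
Q = -0.965·0.02813·ln(3.872×10^-4) = 0.2133 m³/s
Check: V = 1.14 m/s, Re = 2.21×10^5, f = 0.02163, h_f = 0.837 m ≈ 0.831 m ✓

Q ≈ 0.213 m³/s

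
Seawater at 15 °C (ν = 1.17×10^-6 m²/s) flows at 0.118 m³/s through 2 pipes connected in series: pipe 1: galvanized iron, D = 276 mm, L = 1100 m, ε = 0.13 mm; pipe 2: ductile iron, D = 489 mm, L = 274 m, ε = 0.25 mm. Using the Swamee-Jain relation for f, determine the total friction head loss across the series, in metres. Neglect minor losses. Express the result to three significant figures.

H ≈ 14.2 m

Pipe 1: V = 1.972 m/s, Re = 4.65×10^5, ε/D = 4.71×10^-4, f = 0.01766, h_1 = f(L/D)V²/2g = 13.95 m
Pipe 2: V = 0.6283 m/s, Re = 2.63×10^5, ε/D = 5.11×10^-4, f = 0.01857, h_2 = f(L/D)V²/2g = 0.2094 m
Series → Q common, losses add: H = Σh = 14.16 m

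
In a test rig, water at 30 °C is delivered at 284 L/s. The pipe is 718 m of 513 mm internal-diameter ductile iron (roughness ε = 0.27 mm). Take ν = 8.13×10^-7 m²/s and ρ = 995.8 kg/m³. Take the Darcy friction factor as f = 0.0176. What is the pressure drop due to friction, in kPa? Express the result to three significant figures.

Δp ≈ 23.2 kPa

V = 4Q/(πD²) = 4·0.284/(π·0.513²) = 1.374 m/s
h_f = f(L/D)V²/(2g) = 0.01760·(718/0.513)·1.374²/(2·9.81) = 2.370 m
Δp = ρg·h_f = 995.8·9.81·2.370 = 23.16 kPa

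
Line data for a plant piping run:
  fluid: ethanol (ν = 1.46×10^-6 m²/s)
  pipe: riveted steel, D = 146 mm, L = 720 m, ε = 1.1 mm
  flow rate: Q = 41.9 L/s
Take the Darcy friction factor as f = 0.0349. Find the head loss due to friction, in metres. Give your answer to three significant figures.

h_f ≈ 54.9 m

V = 4Q/(πD²) = 4·0.0419/(π·0.146²) = 2.503 m/s
h_f = f(L/D)V²/(2g) = 0.03490·(720/0.146)·2.503²/(2·9.81) = 54.95 m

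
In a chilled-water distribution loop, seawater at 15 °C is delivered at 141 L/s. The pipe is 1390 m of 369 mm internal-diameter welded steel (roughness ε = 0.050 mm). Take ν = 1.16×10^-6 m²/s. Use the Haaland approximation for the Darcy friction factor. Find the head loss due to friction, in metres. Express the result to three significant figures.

V = 4Q/(πD²) = 4·0.141/(π·0.369²) = 1.318 m/s
Re = VD/ν = 1.318·0.369/1.16×10^-6 = 4.19×10^5 → turbulent
ε/D = 0.050/369 = 1.36×10^-4
Haaland: f = 0.01493
h_f = f(L/D)V²/(2g) = 0.01493·(1390/0.369)·1.318²/(2·9.81) = 4.982 m

h_f ≈ 4.98 m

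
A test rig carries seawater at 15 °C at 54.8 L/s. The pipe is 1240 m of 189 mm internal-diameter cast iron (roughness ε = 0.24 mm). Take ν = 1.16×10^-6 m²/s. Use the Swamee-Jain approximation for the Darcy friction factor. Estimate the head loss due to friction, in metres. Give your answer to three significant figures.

V = 4Q/(πD²) = 4·0.0548/(π·0.189²) = 1.953 m/s
Re = VD/ν = 1.953·0.189/1.16×10^-6 = 3.18×10^5 → turbulent
ε/D = 0.24/189 = 0.00127
Swamee-Jain: f = 0.02175
h_f = f(L/D)V²/(2g) = 0.02175·(1240/0.189)·1.953²/(2·9.81) = 27.75 m

h_f ≈ 27.8 m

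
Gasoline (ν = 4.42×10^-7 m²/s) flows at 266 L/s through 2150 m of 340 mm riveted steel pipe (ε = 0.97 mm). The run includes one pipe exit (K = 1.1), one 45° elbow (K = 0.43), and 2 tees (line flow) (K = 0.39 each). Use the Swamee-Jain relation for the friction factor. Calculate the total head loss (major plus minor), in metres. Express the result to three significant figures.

H_L ≈ 72.7 m

V = 4Q/(πD²) = 2.930 m/s; V²/2g = 0.4375 m
Re = 2.25×10^6, ε/D = 0.00285 → f = 0.02590 (Swamee-Jain)
Major: h_f = f(L/D)·V²/2g = 0.02590·6324·0.4375 = 71.66 m
Minor: ΣK = 2.31; h_m = ΣK·V²/2g = 1.011 m
Total H_L = 71.66 + 1.011 = 72.67 m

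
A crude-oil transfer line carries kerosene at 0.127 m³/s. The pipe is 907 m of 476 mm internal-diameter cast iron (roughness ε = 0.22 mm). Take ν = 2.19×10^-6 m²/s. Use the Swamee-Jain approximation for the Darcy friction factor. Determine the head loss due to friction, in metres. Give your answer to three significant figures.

h_f ≈ 0.951 m

V = 4Q/(πD²) = 4·0.127/(π·0.476²) = 0.7137 m/s
Re = VD/ν = 0.7137·0.476/2.19×10^-6 = 1.55×10^5 → turbulent
ε/D = 0.22/476 = 4.62×10^-4
Swamee-Jain: f = 0.01922
h_f = f(L/D)V²/(2g) = 0.01922·(907/0.476)·0.7137²/(2·9.81) = 0.9505 m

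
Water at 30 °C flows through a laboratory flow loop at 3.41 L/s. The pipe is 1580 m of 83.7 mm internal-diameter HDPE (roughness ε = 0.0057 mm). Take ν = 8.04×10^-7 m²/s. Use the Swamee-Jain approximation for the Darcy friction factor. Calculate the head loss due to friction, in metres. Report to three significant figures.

h_f ≈ 7.37 m

V = 4Q/(πD²) = 4·0.00341/(π·0.0837²) = 0.6197 m/s
Re = VD/ν = 0.6197·0.0837/8.04×10^-7 = 6.45×10^4 → turbulent
ε/D = 0.0057/83.7 = 6.81×10^-5
Swamee-Jain: f = 0.01994
h_f = f(L/D)V²/(2g) = 0.01994·(1580/0.0837)·0.6197²/(2·9.81) = 7.368 m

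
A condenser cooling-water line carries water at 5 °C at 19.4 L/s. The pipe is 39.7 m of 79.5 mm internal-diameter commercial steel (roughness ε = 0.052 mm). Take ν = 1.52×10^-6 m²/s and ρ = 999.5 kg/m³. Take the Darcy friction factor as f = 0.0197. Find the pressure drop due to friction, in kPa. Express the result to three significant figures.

Δp ≈ 75.1 kPa

V = 4Q/(πD²) = 4·0.0194/(π·0.0795²) = 3.908 m/s
h_f = f(L/D)V²/(2g) = 0.01970·(39.7/0.0795)·3.908²/(2·9.81) = 7.659 m
Δp = ρg·h_f = 999.5·9.81·7.659 = 75.09 kPa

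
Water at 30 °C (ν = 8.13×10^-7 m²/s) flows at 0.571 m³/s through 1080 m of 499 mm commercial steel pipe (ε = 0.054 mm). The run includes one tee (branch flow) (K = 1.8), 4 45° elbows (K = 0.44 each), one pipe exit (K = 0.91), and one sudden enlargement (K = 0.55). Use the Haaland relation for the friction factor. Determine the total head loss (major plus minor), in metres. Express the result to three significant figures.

V = 4Q/(πD²) = 2.920 m/s; V²/2g = 0.4345 m
Re = 1.79×10^6, ε/D = 1.08×10^-4 → f = 0.01295 (Haaland)
Major: h_f = f(L/D)·V²/2g = 0.01295·2164·0.4345 = 12.18 m
Minor: ΣK = 5.02; h_m = ΣK·V²/2g = 2.181 m
Total H_L = 12.18 + 2.181 = 14.36 m

H_L ≈ 14.4 m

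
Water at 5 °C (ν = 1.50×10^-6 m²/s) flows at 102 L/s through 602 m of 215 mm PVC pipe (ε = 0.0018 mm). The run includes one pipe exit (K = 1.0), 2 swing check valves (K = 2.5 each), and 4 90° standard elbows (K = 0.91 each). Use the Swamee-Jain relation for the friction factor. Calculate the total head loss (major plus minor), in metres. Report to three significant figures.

H_L ≈ 19.3 m

V = 4Q/(πD²) = 2.810 m/s; V²/2g = 0.4023 m
Re = 4.03×10^5, ε/D = 8.37×10^-6 → f = 0.01373 (Swamee-Jain)
Major: h_f = f(L/D)·V²/2g = 0.01373·2800·0.4023 = 15.47 m
Minor: ΣK = 9.64; h_m = ΣK·V²/2g = 3.878 m
Total H_L = 15.47 + 3.878 = 19.35 m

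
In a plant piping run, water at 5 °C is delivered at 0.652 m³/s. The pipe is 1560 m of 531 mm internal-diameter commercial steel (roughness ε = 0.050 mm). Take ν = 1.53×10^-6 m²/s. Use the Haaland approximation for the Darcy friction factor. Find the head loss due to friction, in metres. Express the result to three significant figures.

V = 4Q/(πD²) = 4·0.652/(π·0.531²) = 2.944 m/s
Re = VD/ν = 2.944·0.531/1.53×10^-6 = 1.02×10^6 → turbulent
ε/D = 0.050/531 = 9.42×10^-5
Haaland: f = 0.01322
h_f = f(L/D)V²/(2g) = 0.01322·(1560/0.531)·2.944²/(2·9.81) = 17.15 m

h_f ≈ 17.2 m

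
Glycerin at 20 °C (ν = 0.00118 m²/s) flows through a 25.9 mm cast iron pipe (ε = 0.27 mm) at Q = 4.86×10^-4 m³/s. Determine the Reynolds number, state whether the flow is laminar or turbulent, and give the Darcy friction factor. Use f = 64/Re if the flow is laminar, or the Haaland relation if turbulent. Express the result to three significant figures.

V = 4Q/(πD²) = 0.9225 m/s
Re = VD/ν = 0.9225·0.0259/0.00118 = 20.2
Re < 2300 → laminar → f = 64/Re = 3.161

Re ≈ 20.2; laminar; f = 64/Re ≈ 3.16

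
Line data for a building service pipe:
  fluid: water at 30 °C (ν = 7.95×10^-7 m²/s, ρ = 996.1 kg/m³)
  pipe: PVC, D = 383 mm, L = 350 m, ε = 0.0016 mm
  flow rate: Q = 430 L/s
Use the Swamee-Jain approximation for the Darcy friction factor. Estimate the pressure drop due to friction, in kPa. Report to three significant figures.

Δp ≈ 67.8 kPa

V = 4Q/(πD²) = 4·0.430/(π·0.383²) = 3.732 m/s
Re = VD/ν = 3.732·0.383/7.95×10^-7 = 1.80×10^6 → turbulent
ε/D = 0.0016/383 = 4.18×10^-6
Swamee-Jain: f = 0.01069
h_f = f(L/D)V²/(2g) = 0.01069·(350/0.383)·3.732²/(2·9.81) = 6.937 m
Δp = ρg·h_f = 996.1·9.81·6.937 = 67.79 kPa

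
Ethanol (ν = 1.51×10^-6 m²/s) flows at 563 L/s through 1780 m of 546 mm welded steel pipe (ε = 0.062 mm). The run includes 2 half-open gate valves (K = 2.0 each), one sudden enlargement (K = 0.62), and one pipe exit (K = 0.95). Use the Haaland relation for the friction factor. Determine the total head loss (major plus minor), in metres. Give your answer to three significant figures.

V = 4Q/(πD²) = 2.405 m/s; V²/2g = 0.2947 m
Re = 8.69×10^5, ε/D = 1.14×10^-4 → f = 0.01367 (Haaland)
Major: h_f = f(L/D)·V²/2g = 0.01367·3260·0.2947 = 13.13 m
Minor: ΣK = 5.57; h_m = ΣK·V²/2g = 1.641 m
Total H_L = 13.13 + 1.641 = 14.78 m

H_L ≈ 14.8 m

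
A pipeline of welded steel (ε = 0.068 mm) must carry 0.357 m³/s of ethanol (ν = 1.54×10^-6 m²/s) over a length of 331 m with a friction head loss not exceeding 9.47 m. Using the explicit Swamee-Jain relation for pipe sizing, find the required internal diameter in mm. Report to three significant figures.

Swamee-Jain (Type III): D = 0.66·[ε^1.25·(LQ²/(gh_f))^4.75 + ν·Q^9.4·(L/(gh_f))^5.2]^0.04
LQ²/(gh_f) = 0.4541; L/(gh_f) = 3.563
Term 1 = ε^1.25·(…)^4.75 = 1.45×10^-7; Term 2 = ν·Q^9.4·(…)^5.2 = 7.11×10^-8
D = 0.66·(1.45×10^-7 + 7.11×10^-8)^0.04 = 0.3572 m = 357 mm
Check: V = 3.56 m/s, Re = 8.26×10^5, f = 0.01484, h_f = 8.89 m ≈ 9.47 m ✓

D ≈ 357 mm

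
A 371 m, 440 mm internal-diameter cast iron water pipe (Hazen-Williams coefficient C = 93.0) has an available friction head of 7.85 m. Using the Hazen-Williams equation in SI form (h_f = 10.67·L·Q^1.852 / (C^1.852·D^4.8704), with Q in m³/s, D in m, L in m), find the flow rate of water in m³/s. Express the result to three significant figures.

Q ≈ 0.373 m³/s

Rearranging: Q = [h_f·C^1.852·D^4.8704 / (10.67·L)]^(1/1.852)
Q = [7.85·93.0^1.852·0.440^4.8704 / (10.67·371)]^0.540 = 0.3728 m³/s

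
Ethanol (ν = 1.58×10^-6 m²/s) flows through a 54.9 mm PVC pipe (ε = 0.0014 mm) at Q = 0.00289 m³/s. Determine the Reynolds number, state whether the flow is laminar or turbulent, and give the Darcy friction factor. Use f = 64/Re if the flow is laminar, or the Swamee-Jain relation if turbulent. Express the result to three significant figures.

Re ≈ 4.24×10^4; turbulent; f ≈ 0.0216

V = 4Q/(πD²) = 1.221 m/s
Re = VD/ν = 1.221·0.0549/1.58×10^-6 = 4.24×10^4
Re > 4000 → turbulent; ε/D = 2.55×10^-5
Swamee-Jain: f = 0.02165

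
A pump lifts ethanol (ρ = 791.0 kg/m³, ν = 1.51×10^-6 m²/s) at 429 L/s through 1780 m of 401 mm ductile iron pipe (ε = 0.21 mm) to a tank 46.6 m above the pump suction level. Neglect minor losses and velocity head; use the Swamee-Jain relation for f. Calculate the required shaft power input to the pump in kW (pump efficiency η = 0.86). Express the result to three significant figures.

V = 4Q/(πD²) = 3.397 m/s; Re = 9.02×10^5; ε/D = 5.24×10^-4; f = 0.01751
h_f = f(L/D)V²/2g = 45.72 m
Total head H = z + h_f = 46.6 + 45.72 = 92.32 m
P_hyd = ρgQH = 791.0·9.81·0.429·92.32 = 307.3 kW
P_shaft = P_hyd/η = 307.3/0.86 = 357.3 kW

P_shaft ≈ 357 kW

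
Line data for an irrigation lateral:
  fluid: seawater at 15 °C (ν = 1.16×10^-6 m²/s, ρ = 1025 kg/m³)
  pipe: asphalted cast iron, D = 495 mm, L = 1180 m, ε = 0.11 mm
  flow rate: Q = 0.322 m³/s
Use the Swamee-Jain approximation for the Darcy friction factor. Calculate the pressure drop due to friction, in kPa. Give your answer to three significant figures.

V = 4Q/(πD²) = 4·0.322/(π·0.495²) = 1.673 m/s
Re = VD/ν = 1.673·0.495/1.16×10^-6 = 7.14×10^5 → turbulent
ε/D = 0.11/495 = 2.22×10^-4
Swamee-Jain: f = 0.01531
h_f = f(L/D)V²/(2g) = 0.01531·(1180/0.495)·1.673²/(2·9.81) = 5.208 m
Δp = ρg·h_f = 1025·9.81·5.208 = 52.37 kPa

Δp ≈ 52.4 kPa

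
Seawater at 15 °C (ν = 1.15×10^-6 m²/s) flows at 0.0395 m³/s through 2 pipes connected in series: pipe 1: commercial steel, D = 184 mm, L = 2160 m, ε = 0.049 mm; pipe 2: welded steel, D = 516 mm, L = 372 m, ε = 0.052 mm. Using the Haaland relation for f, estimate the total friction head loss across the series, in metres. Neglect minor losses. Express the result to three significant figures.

H ≈ 22.4 m

Pipe 1: V = 1.485 m/s, Re = 2.38×10^5, ε/D = 2.66×10^-4, f = 0.01696, h_1 = f(L/D)V²/2g = 22.39 m
Pipe 2: V = 0.1889 m/s, Re = 8.48×10^4, ε/D = 1.01×10^-4, f = 0.01886, h_2 = f(L/D)V²/2g = 0.02472 m
Series → Q common, losses add: H = Σh = 22.42 m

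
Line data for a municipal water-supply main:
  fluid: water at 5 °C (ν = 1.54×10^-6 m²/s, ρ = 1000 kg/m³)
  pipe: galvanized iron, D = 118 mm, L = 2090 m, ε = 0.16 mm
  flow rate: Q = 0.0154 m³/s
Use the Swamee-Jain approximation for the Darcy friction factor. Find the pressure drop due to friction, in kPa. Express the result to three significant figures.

Δp ≈ 410 kPa

V = 4Q/(πD²) = 4·0.0154/(π·0.118²) = 1.408 m/s
Re = VD/ν = 1.408·0.118/1.54×10^-6 = 1.08×10^5 → turbulent
ε/D = 0.16/118 = 0.00136
Swamee-Jain: f = 0.02337
h_f = f(L/D)V²/(2g) = 0.02337·(2090/0.118)·1.408²/(2·9.81) = 41.83 m
Δp = ρg·h_f = 1000·9.81·41.83 = 410.4 kPa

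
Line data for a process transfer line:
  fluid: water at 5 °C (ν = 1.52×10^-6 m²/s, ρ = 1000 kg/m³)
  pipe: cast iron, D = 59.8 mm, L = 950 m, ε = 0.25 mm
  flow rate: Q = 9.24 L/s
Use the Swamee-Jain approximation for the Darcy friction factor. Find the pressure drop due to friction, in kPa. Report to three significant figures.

Δp ≈ 2560 kPa

V = 4Q/(πD²) = 4·0.00924/(π·0.0598²) = 3.290 m/s
Re = VD/ν = 3.290·0.0598/1.52×10^-6 = 1.29×10^5 → turbulent
ε/D = 0.25/59.8 = 0.00418
Swamee-Jain: f = 0.02983
h_f = f(L/D)V²/(2g) = 0.02983·(950/0.0598)·3.290²/(2·9.81) = 261.4 m
Δp = ρg·h_f = 1000·9.81·261.4 = 2565 kPa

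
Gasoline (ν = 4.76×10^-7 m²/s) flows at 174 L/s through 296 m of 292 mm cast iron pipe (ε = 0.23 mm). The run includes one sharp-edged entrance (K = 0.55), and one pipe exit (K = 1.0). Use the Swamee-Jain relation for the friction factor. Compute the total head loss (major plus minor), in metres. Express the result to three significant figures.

H_L ≈ 7.11 m

V = 4Q/(πD²) = 2.598 m/s; V²/2g = 0.3441 m
Re = 1.59×10^6, ε/D = 7.88×10^-4 → f = 0.01885 (Swamee-Jain)
Major: h_f = f(L/D)·V²/2g = 0.01885·1014·0.3441 = 6.574 m
Minor: ΣK = 1.55; h_m = ΣK·V²/2g = 0.5334 m
Total H_L = 6.574 + 0.5334 = 7.107 m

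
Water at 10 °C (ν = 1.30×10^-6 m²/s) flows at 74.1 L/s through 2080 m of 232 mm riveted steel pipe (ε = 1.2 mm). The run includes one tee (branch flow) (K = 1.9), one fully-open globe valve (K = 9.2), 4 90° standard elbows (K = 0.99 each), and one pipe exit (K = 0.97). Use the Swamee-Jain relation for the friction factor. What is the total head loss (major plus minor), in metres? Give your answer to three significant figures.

H_L ≈ 46.2 m

V = 4Q/(πD²) = 1.753 m/s; V²/2g = 0.1566 m
Re = 3.13×10^5, ε/D = 0.00517 → f = 0.03111 (Swamee-Jain)
Major: h_f = f(L/D)·V²/2g = 0.03111·8966·0.1566 = 43.68 m
Minor: ΣK = 16.0; h_m = ΣK·V²/2g = 2.510 m
Total H_L = 43.68 + 2.510 = 46.19 m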